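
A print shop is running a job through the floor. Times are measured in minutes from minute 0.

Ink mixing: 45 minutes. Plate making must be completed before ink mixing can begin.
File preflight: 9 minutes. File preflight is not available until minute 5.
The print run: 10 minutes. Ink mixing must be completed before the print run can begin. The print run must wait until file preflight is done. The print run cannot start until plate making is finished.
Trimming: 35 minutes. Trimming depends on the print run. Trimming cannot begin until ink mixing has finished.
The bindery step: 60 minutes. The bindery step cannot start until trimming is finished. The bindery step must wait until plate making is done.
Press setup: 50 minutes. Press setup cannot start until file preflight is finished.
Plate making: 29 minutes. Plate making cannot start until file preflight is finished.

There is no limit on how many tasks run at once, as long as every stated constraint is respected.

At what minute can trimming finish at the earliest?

133

File preflight cannot begin until its own release at minute 5. It runs from minute 5 to 5 + 9 = minute 14.
After file preflight (finishes minute 14), plate making can start at minute 14 and finishes at minute 43.
Ink mixing waits on plate making (finishes minute 43), so it starts at minute 43 and finishes at 43 + 45 = minute 88.
For the print run: ink mixing (finishes minute 88); file preflight (finishes minute 14); plate making (finishes minute 43). Taking the maximum gives a start of minute 88, and it finishes at 88 + 10 = minute 98.
For trimming: the print run (finishes minute 98); ink mixing (finishes minute 88). Taking the maximum gives a start of minute 98, and it finishes at 98 + 35 = minute 133.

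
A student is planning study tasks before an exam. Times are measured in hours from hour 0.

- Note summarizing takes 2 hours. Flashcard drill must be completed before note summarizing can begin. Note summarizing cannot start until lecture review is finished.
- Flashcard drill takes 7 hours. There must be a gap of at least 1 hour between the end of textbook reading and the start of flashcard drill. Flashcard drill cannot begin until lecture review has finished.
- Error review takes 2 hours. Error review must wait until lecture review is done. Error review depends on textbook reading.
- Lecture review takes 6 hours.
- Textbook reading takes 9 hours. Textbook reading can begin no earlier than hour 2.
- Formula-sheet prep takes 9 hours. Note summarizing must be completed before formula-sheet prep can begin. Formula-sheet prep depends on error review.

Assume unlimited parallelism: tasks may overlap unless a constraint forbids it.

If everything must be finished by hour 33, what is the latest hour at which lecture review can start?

Formula-sheet prep has no dependents, so it just needs to finish by hour 33. Starting by 33 − 9 = hour 24 achieves that.
Note summarizing has to be done before formula-sheet prep (must start by hour 24). That means finishing by hour 24, i.e. starting by 24 − 2 = hour 22.
Flashcard drill must finish before note summarizing (must start by hour 22). With a 7-hour duration, flashcard drill must start by 22 − 7 = hour 15.
Error review must finish before formula-sheet prep (must start by hour 24). With a 2-hour duration, error review must start by 24 − 2 = hour 22.
Lecture review must finish in time for flashcard drill (must start by hour 15); error review (must start by hour 22); note summarizing (must start by hour 22). The tightest is hour 15, so lecture review must start by 15 − 6 = hour 9.

9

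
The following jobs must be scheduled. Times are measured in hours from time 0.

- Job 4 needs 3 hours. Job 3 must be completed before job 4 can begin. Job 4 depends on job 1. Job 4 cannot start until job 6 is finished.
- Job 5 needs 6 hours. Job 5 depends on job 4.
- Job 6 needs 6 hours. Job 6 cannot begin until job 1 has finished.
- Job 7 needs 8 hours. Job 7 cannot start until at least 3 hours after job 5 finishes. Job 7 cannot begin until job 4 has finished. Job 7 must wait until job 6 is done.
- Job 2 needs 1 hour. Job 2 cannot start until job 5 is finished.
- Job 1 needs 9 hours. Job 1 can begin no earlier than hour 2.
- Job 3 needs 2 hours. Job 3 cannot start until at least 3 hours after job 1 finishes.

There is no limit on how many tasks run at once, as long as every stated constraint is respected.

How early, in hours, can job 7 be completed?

37

After its own release at hour 2, job 1 can start at hour 2 and finishes at hour 11.
Job 6 cannot begin until job 1 (finishes hour 11). It runs from hour 11 to 11 + 6 = hour 17.
Job 3 waits on job 1 (finishes hour 11, plus 3-hour gap → hour 14), so it starts at hour 14 and finishes at 14 + 2 = hour 16.
Job 4 has to wait for job 3 (finishes hour 16); job 1 (finishes hour 11); job 6 (finishes hour 17). The latest of these is hour 17, so job 4 runs hour 17 to 17 + 3 = hour 20.
Job 5 waits on job 4 (finishes hour 20), so it starts at hour 20 and finishes at 20 + 6 = hour 26.
Job 7 cannot start until job 5 (finishes hour 26, plus 3-hour gap → hour 29); job 4 (finishes hour 20); job 6 (finishes hour 17). The controlling bound is hour 29, so job 7 finishes at 29 + 8 = hour 37.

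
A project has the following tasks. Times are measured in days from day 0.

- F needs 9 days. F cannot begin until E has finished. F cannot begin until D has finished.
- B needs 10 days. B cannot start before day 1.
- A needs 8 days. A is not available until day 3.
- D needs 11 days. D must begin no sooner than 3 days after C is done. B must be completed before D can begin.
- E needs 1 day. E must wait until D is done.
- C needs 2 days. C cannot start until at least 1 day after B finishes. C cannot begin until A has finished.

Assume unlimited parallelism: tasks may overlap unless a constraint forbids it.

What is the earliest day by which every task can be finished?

After its own release at day 1, B can start at day 1 and finishes at day 11.
A cannot begin until its own release at day 3. It runs from day 3 to 3 + 8 = day 11.
C needs all of B (finishes day 11, plus 1-day gap → day 12); A (finishes day 11). That puts its earliest start at day 12; it finishes at 12 + 2 = day 14.
D has to wait for C (finishes day 14, plus 3-day gap → day 17); B (finishes day 11). The latest of these is day 17, so D runs day 17 to 17 + 11 = day 28.
E cannot begin until D (finishes day 28). It runs from day 28 to 28 + 1 = day 29.
For F: E (finishes day 29); D (finishes day 28). Taking the maximum gives a start of day 29, and it finishes at 29 + 9 = day 38.
All tasks are finished once the last one completes. Finish times: A at 11, B at 11, C at 14, D at 28, E at 29, F at 38. The latest is day 38.

38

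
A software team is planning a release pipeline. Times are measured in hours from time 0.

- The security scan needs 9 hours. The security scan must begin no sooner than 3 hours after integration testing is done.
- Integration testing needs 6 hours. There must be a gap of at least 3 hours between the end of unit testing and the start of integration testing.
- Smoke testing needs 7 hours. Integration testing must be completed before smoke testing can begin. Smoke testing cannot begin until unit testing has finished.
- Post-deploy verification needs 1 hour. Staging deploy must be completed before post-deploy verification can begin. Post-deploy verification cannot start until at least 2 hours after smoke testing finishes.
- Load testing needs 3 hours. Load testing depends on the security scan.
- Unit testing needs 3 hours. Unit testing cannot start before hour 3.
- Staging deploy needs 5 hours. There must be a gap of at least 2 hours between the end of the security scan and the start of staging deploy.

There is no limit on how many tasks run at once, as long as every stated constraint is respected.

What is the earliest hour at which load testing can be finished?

After its own release at hour 3, unit testing can start at hour 3 and finishes at hour 6.
Integration testing waits on unit testing (finishes hour 6, plus 3-hour gap → hour 9), so it starts at hour 9 and finishes at 9 + 6 = hour 15.
The security scan waits on integration testing (finishes hour 15, plus 3-hour gap → hour 18), so it starts at hour 18 and finishes at 18 + 9 = hour 27.
Load testing cannot begin until the security scan (finishes hour 27). It runs from hour 27 to 27 + 3 = hour 30.

30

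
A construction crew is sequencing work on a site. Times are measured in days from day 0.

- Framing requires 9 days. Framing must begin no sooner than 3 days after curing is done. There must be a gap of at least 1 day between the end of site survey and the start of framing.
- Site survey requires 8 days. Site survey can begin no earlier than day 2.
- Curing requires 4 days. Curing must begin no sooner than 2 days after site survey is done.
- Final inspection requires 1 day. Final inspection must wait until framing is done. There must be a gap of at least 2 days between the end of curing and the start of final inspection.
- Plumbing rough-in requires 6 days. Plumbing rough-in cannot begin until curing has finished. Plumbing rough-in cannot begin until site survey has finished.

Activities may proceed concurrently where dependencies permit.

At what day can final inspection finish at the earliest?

After its own release at day 2, site survey can start at day 2 and finishes at day 10.
Curing cannot begin until site survey (finishes day 10, plus 2-day gap → day 12). It runs from day 12 to 12 + 4 = day 16.
Framing cannot start until curing (finishes day 16, plus 3-day gap → day 19); site survey (finishes day 10, plus 1-day gap → day 11). The controlling bound is day 19, so framing finishes at 19 + 9 = day 28.
Final inspection cannot start until framing (finishes day 28); curing (finishes day 16, plus 2-day gap → day 18). The controlling bound is day 28, so final inspection finishes at 28 + 1 = day 29.

29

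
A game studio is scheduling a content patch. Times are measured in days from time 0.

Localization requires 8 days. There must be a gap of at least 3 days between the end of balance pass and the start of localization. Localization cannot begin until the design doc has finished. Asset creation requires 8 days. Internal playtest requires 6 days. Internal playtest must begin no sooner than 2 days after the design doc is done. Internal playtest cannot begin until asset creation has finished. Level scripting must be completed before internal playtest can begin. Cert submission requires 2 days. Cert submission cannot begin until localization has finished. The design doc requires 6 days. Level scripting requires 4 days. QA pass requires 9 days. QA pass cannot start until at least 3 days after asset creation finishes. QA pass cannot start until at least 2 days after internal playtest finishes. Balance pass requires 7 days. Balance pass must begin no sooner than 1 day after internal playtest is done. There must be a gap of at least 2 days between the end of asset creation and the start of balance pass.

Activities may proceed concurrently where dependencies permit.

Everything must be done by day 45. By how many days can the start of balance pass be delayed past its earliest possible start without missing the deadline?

10

Level scripting has no prerequisites, so it starts at day 0 and finishes at day 4.
Nothing blocks asset creation, so it runs from day 0 to day 8.
The design doc has no prerequisites, so it starts at day 0 and finishes at day 6.
Internal playtest has to wait for the design doc (finishes day 6, plus 2-day gap → day 8); asset creation (finishes day 8); level scripting (finishes day 4). The latest of these is day 8, so internal playtest runs day 8 to 8 + 6 = day 14.
Balance pass cannot start until internal playtest (finishes day 14, plus 1-day gap → day 15); asset creation (finishes day 8, plus 2-day gap → day 10). The controlling bound is day 15, so balance pass finishes at 15 + 7 = day 22.

Working backward from the deadline:
Nothing follows cert submission; the deadline of day 45 is its only limit. It must start by 45 − 2 = day 43.
Since cert submission (must start by day 43) depends on it, localization must finish by day 43. Backing off its 8-day duration gives a latest start of day 35.
Balance pass must finish before localization (must start by day 35, minus 3-day gap → day 32). With a 7-day duration, balance pass must start by 32 − 7 = day 25.
So balance pass can start as early as day 15 and as late as day 25, giving 25 − 15 = 10 days of slack.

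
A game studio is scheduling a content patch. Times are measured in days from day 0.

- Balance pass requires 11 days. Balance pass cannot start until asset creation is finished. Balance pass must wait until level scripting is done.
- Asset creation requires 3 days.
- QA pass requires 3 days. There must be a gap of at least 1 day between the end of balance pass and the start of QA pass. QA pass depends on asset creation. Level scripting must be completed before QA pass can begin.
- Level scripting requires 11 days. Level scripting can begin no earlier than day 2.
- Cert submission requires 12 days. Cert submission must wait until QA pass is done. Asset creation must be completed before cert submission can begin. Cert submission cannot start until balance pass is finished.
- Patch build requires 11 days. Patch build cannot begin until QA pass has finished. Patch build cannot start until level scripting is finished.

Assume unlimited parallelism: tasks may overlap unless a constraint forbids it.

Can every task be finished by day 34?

No

Level scripting cannot begin until its own release at day 2. It runs from day 2 to 2 + 11 = day 13.
Nothing blocks asset creation, so it runs from day 0 to day 3.
For balance pass: asset creation (finishes day 3); level scripting (finishes day 13). Taking the maximum gives a start of day 13, and it finishes at 13 + 11 = day 24.
QA pass needs all of balance pass (finishes day 24, plus 1-day gap → day 25); asset creation (finishes day 3); level scripting (finishes day 13). That puts its earliest start at day 25; it finishes at 25 + 3 = day 28.
Patch build has to wait for QA pass (finishes day 28); level scripting (finishes day 13). The latest of these is day 28, so patch build runs day 28 to 28 + 11 = day 39.
Cert submission has to wait for QA pass (finishes day 28); asset creation (finishes day 3); balance pass (finishes day 24). The latest of these is day 28, so cert submission runs day 28 to 28 + 12 = day 40.
The earliest everything can be done is day 40, which is after the deadline of 34, so it is not possible.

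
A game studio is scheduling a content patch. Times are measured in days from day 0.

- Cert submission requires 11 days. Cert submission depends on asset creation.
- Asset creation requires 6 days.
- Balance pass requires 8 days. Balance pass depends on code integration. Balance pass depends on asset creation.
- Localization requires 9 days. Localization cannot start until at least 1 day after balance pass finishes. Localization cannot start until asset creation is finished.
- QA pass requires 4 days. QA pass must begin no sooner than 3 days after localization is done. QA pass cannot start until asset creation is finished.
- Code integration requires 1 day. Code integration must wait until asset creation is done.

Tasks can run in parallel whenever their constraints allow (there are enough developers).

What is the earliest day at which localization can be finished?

Asset creation can start immediately at day 0; it finishes at day 6.
After asset creation (finishes day 6), code integration can start at day 6 and finishes at day 7.
For balance pass: code integration (finishes day 7); asset creation (finishes day 6). Taking the maximum gives a start of day 7, and it finishes at 7 + 8 = day 15.
Localization needs all of balance pass (finishes day 15, plus 1-day gap → day 16); asset creation (finishes day 6). That puts its earliest start at day 16; it finishes at 16 + 9 = day 25.

25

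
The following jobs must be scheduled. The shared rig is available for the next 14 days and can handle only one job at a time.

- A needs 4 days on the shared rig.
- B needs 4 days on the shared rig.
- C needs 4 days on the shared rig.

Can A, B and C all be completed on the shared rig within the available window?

Yes

Running back to back, the jobs need 4 + 4 + 4 = 12 days on the shared rig.
Since 12 ≤ 14, they fit within the window.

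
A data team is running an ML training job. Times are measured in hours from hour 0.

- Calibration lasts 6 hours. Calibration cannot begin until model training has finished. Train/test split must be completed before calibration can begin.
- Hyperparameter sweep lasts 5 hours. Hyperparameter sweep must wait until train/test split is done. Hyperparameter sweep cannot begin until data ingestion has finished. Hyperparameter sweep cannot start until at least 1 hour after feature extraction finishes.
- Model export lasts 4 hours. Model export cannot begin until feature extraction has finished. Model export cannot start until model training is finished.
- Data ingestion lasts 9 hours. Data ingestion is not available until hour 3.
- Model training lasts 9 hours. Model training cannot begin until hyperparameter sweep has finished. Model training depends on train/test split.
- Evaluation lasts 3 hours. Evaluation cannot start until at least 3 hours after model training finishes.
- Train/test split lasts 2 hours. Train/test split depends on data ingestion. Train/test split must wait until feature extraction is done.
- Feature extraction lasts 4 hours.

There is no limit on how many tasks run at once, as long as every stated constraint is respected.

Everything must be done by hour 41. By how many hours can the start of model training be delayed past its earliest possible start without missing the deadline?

7

Feature extraction can start immediately at hour 0; it finishes at hour 4.
After its own release at hour 3, data ingestion can start at hour 3 and finishes at hour 12.
Train/test split has to wait for data ingestion (finishes hour 12); feature extraction (finishes hour 4). The latest of these is hour 12, so train/test split runs hour 12 to 12 + 2 = hour 14.
Hyperparameter sweep has to wait for train/test split (finishes hour 14); data ingestion (finishes hour 12); feature extraction (finishes hour 4, plus 1-hour gap → hour 5). The latest of these is hour 14, so hyperparameter sweep runs hour 14 to 14 + 5 = hour 19.
Model training needs all of hyperparameter sweep (finishes hour 19); train/test split (finishes hour 14). That puts its earliest start at hour 19; it finishes at 19 + 9 = hour 28.

Working backward from the deadline:
To finish by hour 41, evaluation (duration 3) must start no later than hour 38.
To finish by hour 41, calibration (duration 6) must start no later than hour 35.
Model export must finish by hour 41; it takes 4 hours, so it must start by 41 − 4 = hour 37.
Model training feeds evaluation (must start by hour 38, minus 3-hour gap → hour 35); calibration (must start by hour 35); model export (must start by hour 37). Taking the minimum, model training must finish by hour 35 and start by 35 − 9 = hour 26.
So model training can start as early as hour 19 and as late as hour 26, giving 26 − 19 = 7 hours of slack.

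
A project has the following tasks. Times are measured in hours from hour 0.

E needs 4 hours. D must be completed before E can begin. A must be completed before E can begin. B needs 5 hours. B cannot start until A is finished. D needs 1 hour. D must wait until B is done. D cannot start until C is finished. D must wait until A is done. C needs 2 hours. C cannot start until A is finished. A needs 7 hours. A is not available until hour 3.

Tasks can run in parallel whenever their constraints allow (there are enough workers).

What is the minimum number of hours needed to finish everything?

A waits on its own release at hour 3, so it starts at hour 3 and finishes at 3 + 7 = hour 10.
C cannot begin until A (finishes hour 10). It runs from hour 10 to 10 + 2 = hour 12.
B waits on A (finishes hour 10), so it starts at hour 10 and finishes at 10 + 5 = hour 15.
D has to wait for B (finishes hour 15); C (finishes hour 12); A (finishes hour 10). The latest of these is hour 15, so D runs hour 15 to 15 + 1 = hour 16.
E cannot start until D (finishes hour 16); A (finishes hour 10). The controlling bound is hour 16, so E finishes at 16 + 4 = hour 20.
All tasks are finished once the last one completes. Finish times: A at 10, B at 15, C at 12, D at 16, E at 20. The latest is hour 20.

20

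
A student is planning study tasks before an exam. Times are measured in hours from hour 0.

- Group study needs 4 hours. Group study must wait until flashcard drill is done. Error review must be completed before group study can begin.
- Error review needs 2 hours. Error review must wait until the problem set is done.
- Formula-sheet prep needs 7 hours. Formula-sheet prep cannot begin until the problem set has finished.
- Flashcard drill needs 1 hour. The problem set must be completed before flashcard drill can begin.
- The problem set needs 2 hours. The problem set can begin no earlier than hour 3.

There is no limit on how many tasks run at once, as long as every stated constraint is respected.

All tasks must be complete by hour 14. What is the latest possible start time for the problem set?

5

Nothing follows group study; the deadline of hour 14 is its only limit. It must start by 14 − 4 = hour 10.
Since group study (must start by hour 10) depends on it, flashcard drill must finish by hour 10. Backing off its 1-hour duration gives a latest start of hour 9.
Error review feeds into group study (must start by hour 10); so error review must finish by hour 10 and therefore start by hour 8.
To finish by hour 14, formula-sheet prep (duration 7) must start no later than hour 7.
The problem set must finish in time for flashcard drill (must start by hour 9); error review (must start by hour 8); formula-sheet prep (must start by hour 7). The tightest is hour 7, so the problem set must start by 7 − 2 = hour 5.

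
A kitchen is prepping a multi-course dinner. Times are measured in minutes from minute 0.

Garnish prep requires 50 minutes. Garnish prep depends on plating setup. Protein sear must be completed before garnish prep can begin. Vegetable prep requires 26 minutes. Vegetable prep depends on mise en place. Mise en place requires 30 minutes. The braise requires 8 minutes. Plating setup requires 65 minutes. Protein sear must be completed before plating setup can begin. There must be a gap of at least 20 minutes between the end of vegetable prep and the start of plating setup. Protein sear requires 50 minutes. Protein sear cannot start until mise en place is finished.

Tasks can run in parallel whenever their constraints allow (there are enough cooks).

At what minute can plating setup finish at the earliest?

145

Mise en place has no prerequisites, so it starts at minute 0 and finishes at minute 30.
Vegetable prep cannot begin until mise en place (finishes minute 30). It runs from minute 30 to 30 + 26 = minute 56.
After mise en place (finishes minute 30), protein sear can start at minute 30 and finishes at minute 80.
Plating setup has to wait for protein sear (finishes minute 80); vegetable prep (finishes minute 56, plus 20-minute gap → minute 76). The latest of these is minute 80, so plating setup runs minute 80 to 80 + 65 = minute 145.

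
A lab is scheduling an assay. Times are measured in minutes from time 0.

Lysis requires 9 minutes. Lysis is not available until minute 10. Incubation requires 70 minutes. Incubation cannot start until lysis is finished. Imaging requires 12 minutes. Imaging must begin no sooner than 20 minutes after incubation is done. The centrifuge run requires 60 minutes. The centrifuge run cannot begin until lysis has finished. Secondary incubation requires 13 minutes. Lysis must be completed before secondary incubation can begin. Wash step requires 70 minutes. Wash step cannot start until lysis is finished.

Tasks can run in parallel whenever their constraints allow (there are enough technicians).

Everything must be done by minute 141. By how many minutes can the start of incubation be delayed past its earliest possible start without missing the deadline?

Lysis cannot begin until its own release at minute 10. It runs from minute 10 to 10 + 9 = minute 19.
After lysis (finishes minute 19), incubation can start at minute 19 and finishes at minute 89.

Working backward from the deadline:
To finish by minute 141, imaging (duration 12) must start no later than minute 129.
Since imaging (must start by minute 129, minus 20-minute gap → minute 109) depends on it, incubation must finish by minute 109. Backing off its 70-minute duration gives a latest start of minute 39.
So incubation can start as early as minute 19 and as late as minute 39, giving 39 − 19 = 20 minutes of slack.

20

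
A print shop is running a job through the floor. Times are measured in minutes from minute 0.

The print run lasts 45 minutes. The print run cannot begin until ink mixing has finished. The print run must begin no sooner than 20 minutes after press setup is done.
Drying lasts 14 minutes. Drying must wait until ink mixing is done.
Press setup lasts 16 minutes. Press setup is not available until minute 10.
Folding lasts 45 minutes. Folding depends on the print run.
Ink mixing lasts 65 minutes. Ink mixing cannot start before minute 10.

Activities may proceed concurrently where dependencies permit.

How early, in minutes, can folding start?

120

Press setup waits on its own release at minute 10, so it starts at minute 10 and finishes at 10 + 16 = minute 26.
Ink mixing waits on its own release at minute 10, so it starts at minute 10 and finishes at 10 + 65 = minute 75.
The print run has to wait for ink mixing (finishes minute 75); press setup (finishes minute 26, plus 20-minute gap → minute 46). The latest of these is minute 75, so the print run runs minute 75 to 75 + 45 = minute 120.
Folding waits on the print run (finishes minute 120), so the earliest it can start is minute 120.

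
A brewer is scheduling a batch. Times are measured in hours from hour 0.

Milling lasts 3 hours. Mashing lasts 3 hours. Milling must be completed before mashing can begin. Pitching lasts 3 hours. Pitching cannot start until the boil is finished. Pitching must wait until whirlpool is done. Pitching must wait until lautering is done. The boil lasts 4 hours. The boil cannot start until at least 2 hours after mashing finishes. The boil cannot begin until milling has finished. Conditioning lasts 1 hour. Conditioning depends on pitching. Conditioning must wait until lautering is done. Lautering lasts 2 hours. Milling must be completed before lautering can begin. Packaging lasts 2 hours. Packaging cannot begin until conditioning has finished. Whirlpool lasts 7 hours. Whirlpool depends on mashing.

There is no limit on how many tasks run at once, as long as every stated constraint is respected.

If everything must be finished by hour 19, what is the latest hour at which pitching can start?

13

Packaging has no dependents, so it just needs to finish by hour 19. Starting by 19 − 2 = hour 17 achieves that.
Conditioning has to be done before packaging (must start by hour 17). That means finishing by hour 17, i.e. starting by 17 − 1 = hour 16.
Pitching has to be done before conditioning (must start by hour 16). That means finishing by hour 16, i.e. starting by 16 − 3 = hour 13.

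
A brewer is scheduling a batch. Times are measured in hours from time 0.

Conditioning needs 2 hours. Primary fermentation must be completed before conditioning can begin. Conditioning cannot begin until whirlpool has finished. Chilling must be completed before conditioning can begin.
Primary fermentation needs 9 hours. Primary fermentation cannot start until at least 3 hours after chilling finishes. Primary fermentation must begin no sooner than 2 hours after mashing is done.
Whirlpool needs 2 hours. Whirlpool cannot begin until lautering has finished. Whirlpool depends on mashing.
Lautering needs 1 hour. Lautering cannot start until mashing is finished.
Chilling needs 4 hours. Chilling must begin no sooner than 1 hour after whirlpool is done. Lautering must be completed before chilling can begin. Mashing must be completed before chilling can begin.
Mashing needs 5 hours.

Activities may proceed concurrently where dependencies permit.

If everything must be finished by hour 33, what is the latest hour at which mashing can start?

To finish by hour 33, conditioning (duration 2) must start no later than hour 31.
Since conditioning (must start by hour 31) depends on it, primary fermentation must finish by hour 31. Backing off its 9-hour duration gives a latest start of hour 22.
Chilling must finish in time for primary fermentation (must start by hour 22, minus 3-hour gap → hour 19); conditioning (must start by hour 31). The tightest is hour 19, so chilling must start by 19 − 4 = hour 15.
Whirlpool feeds chilling (must start by hour 15, minus 1-hour gap → hour 14); conditioning (must start by hour 31). Taking the minimum, whirlpool must finish by hour 14 and start by 14 − 2 = hour 12.
For lautering: whirlpool (must start by hour 12); chilling (must start by hour 15). The most restrictive is hour 12; with a 1-hour duration, lautering must start by hour 11.
For mashing: lautering (must start by hour 11); whirlpool (must start by hour 12); chilling (must start by hour 15); primary fermentation (must start by hour 22, minus 2-hour gap → hour 20). The most restrictive is hour 11; with a 5-hour duration, mashing must start by hour 6.

6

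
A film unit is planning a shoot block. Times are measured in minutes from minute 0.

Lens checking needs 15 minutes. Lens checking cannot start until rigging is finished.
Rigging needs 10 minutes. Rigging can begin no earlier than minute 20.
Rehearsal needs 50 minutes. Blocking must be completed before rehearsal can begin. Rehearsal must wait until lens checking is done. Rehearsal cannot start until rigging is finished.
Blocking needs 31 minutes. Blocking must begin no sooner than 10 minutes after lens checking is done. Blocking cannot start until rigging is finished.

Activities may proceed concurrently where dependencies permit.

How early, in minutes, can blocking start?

55

Rigging cannot begin until its own release at minute 20. It runs from minute 20 to 20 + 10 = minute 30.
Lens checking cannot begin until rigging (finishes minute 30). It runs from minute 30 to 30 + 15 = minute 45.
Blocking waits on lens checking (finishes minute 45, plus 10-minute gap → minute 55); rigging (finishes minute 30). The latest of these is minute 55, which is the earliest blocking can start.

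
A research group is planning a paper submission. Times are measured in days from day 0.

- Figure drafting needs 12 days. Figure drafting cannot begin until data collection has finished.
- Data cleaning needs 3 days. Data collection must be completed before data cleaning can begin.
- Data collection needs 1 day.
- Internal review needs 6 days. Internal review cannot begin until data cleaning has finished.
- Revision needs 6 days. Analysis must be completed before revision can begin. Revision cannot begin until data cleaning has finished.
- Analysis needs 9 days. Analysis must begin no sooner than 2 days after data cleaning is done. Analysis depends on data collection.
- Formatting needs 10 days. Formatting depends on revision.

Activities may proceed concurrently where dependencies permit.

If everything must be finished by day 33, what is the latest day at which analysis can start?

8

Formatting has no dependents, so it just needs to finish by day 33. Starting by 33 − 10 = day 23 achieves that.
Revision must finish before formatting (must start by day 23). With a 6-day duration, revision must start by 23 − 6 = day 17.
Analysis has to be done before revision (must start by day 17). That means finishing by day 17, i.e. starting by 17 − 9 = day 8.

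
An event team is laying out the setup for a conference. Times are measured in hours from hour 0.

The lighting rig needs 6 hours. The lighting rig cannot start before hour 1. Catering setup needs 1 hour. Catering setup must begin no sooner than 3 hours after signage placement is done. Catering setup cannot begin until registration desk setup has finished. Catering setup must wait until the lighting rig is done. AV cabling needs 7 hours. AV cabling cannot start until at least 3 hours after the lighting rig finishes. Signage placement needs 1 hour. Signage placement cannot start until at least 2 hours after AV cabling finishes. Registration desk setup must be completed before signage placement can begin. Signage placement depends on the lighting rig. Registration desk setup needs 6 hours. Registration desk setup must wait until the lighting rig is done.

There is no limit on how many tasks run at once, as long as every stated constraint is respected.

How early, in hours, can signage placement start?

19

The lighting rig waits on its own release at hour 1, so it starts at hour 1 and finishes at 1 + 6 = hour 7.
After the lighting rig (finishes hour 7), registration desk setup can start at hour 7 and finishes at hour 13.
AV cabling cannot begin until the lighting rig (finishes hour 7, plus 3-hour gap → hour 10). It runs from hour 10 to 10 + 7 = hour 17.
Signage placement waits on AV cabling (finishes hour 17, plus 2-hour gap → hour 19); registration desk setup (finishes hour 13); the lighting rig (finishes hour 7). The latest of these is hour 19, which is the earliest signage placement can start.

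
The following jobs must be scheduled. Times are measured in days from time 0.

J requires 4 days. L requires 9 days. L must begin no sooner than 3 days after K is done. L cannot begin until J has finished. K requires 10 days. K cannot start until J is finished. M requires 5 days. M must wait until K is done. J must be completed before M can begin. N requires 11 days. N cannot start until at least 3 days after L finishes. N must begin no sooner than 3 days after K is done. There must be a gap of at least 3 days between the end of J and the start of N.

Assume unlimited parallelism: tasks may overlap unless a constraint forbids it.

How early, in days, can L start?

J can start immediately at day 0; it finishes at day 4.
K cannot begin until J (finishes day 4). It runs from day 4 to 4 + 10 = day 14.
L waits on K (finishes day 14, plus 3-day gap → day 17); J (finishes day 4). The latest of these is day 17, which is the earliest L can start.

17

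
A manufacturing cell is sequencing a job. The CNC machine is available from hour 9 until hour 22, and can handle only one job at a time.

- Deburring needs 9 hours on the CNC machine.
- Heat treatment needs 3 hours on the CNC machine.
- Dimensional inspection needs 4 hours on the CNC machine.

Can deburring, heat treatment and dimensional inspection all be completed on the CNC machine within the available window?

No

The CNC machine window is 22 − 9 = 13 hours.
Running back to back, the jobs need 9 + 3 + 4 = 16 hours on the CNC machine.
Since 16 > 13, they cannot all fit.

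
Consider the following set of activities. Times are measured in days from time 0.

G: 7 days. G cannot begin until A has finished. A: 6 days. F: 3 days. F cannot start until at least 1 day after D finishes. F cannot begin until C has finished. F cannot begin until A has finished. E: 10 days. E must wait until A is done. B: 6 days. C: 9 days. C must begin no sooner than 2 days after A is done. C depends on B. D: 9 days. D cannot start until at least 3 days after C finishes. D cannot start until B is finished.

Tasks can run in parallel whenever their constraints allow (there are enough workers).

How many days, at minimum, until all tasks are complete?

B can start immediately at day 0; it finishes at day 6.
A can start immediately at day 0; it finishes at day 6.
G cannot begin until A (finishes day 6). It runs from day 6 to 6 + 7 = day 13.
E waits on A (finishes day 6), so it starts at day 6 and finishes at 6 + 10 = day 16.
C has to wait for A (finishes day 6, plus 2-day gap → day 8); B (finishes day 6). The latest of these is day 8, so C runs day 8 to 8 + 9 = day 17.
For D: C (finishes day 17, plus 3-day gap → day 20); B (finishes day 6). Taking the maximum gives a start of day 20, and it finishes at 20 + 9 = day 29.
For F: D (finishes day 29, plus 1-day gap → day 30); C (finishes day 17); A (finishes day 6). Taking the maximum gives a start of day 30, and it finishes at 30 + 3 = day 33.
All tasks are finished once the last one completes. Finish times: A at 6, B at 6, C at 17, D at 29, E at 16, F at 33, G at 13. The latest is day 33.

33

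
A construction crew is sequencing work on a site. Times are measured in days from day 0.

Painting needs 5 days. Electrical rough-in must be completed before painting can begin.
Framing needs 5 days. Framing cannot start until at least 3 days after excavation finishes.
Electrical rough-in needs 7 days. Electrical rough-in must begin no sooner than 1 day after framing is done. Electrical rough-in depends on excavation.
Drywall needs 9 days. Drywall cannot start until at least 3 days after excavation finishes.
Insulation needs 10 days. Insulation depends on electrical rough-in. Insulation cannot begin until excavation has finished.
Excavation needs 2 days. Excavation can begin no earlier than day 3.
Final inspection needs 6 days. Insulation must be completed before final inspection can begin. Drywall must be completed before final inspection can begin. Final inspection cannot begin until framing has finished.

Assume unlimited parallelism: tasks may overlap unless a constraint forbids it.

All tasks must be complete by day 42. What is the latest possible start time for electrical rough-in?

19

Final inspection must finish by day 42; it takes 6 days, so it must start by 42 − 6 = day 36.
Since final inspection (must start by day 36) depends on it, insulation must finish by day 36. Backing off its 10-day duration gives a latest start of day 26.
To finish by day 42, painting (duration 5) must start no later than day 37.
For electrical rough-in: insulation (must start by day 26); painting (must start by day 37). The most restrictive is day 26; with a 7-day duration, electrical rough-in must start by day 19.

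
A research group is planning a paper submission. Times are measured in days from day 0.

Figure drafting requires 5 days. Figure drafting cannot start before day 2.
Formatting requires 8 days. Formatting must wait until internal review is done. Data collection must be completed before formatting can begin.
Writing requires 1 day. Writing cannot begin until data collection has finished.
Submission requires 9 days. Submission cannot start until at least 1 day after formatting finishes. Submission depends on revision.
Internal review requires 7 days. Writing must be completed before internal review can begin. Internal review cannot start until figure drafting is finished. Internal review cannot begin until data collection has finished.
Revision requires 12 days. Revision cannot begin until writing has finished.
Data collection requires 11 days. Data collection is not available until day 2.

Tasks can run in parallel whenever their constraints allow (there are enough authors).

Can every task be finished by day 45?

Yes

Figure drafting cannot begin until its own release at day 2. It runs from day 2 to 2 + 5 = day 7.
Data collection cannot begin until its own release at day 2. It runs from day 2 to 2 + 11 = day 13.
Writing cannot begin until data collection (finishes day 13). It runs from day 13 to 13 + 1 = day 14.
Revision cannot begin until writing (finishes day 14). It runs from day 14 to 14 + 12 = day 26.
Internal review needs all of writing (finishes day 14); figure drafting (finishes day 7); data collection (finishes day 13). That puts its earliest start at day 14; it finishes at 14 + 7 = day 21.
Formatting needs all of internal review (finishes day 21); data collection (finishes day 13). That puts its earliest start at day 21; it finishes at 21 + 8 = day 29.
For submission: formatting (finishes day 29, plus 1-day gap → day 30); revision (finishes day 26). Taking the maximum gives a start of day 30, and it finishes at 30 + 9 = day 39.
Every task is finished by day 39, which is no later than the deadline of 45, so the schedule is feasible.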